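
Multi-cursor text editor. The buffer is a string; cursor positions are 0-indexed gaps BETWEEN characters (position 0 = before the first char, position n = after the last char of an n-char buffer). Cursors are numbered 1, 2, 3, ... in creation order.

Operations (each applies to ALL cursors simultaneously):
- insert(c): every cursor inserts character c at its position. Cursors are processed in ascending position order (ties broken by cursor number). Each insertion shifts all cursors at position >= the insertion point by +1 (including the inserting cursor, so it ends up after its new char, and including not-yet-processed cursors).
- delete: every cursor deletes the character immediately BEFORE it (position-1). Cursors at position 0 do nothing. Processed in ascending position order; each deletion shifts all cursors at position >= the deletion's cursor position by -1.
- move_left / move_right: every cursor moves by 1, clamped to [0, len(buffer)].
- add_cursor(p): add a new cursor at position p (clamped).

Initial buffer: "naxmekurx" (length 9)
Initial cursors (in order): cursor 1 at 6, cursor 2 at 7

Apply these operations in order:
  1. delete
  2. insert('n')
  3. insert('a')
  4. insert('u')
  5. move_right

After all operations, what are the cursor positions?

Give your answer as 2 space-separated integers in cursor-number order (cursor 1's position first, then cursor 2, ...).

Answer: 12 12

Derivation:
After op 1 (delete): buffer="naxmerx" (len 7), cursors c1@5 c2@5, authorship .......
After op 2 (insert('n')): buffer="naxmennrx" (len 9), cursors c1@7 c2@7, authorship .....12..
After op 3 (insert('a')): buffer="naxmennaarx" (len 11), cursors c1@9 c2@9, authorship .....1212..
After op 4 (insert('u')): buffer="naxmennaauurx" (len 13), cursors c1@11 c2@11, authorship .....121212..
After op 5 (move_right): buffer="naxmennaauurx" (len 13), cursors c1@12 c2@12, authorship .....121212..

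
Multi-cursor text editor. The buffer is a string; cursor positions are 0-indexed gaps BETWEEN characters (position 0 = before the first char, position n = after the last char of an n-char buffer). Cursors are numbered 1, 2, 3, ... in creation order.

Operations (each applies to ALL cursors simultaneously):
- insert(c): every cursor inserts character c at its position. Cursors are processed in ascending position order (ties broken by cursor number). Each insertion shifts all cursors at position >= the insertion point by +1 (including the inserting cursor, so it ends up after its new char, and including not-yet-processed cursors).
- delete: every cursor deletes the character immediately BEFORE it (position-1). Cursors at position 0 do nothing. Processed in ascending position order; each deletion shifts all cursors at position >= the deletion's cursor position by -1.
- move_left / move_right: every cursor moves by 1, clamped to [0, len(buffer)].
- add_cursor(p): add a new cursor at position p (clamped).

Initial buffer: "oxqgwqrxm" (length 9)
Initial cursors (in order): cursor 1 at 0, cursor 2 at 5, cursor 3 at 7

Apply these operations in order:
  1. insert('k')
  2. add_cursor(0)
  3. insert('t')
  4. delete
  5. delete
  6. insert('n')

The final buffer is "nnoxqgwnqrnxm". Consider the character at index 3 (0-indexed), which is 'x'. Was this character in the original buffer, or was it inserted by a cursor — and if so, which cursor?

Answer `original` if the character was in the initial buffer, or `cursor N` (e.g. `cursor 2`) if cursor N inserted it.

Answer: original

Derivation:
After op 1 (insert('k')): buffer="koxqgwkqrkxm" (len 12), cursors c1@1 c2@7 c3@10, authorship 1.....2..3..
After op 2 (add_cursor(0)): buffer="koxqgwkqrkxm" (len 12), cursors c4@0 c1@1 c2@7 c3@10, authorship 1.....2..3..
After op 3 (insert('t')): buffer="tktoxqgwktqrktxm" (len 16), cursors c4@1 c1@3 c2@10 c3@14, authorship 411.....22..33..
After op 4 (delete): buffer="koxqgwkqrkxm" (len 12), cursors c4@0 c1@1 c2@7 c3@10, authorship 1.....2..3..
After op 5 (delete): buffer="oxqgwqrxm" (len 9), cursors c1@0 c4@0 c2@5 c3@7, authorship .........
After op 6 (insert('n')): buffer="nnoxqgwnqrnxm" (len 13), cursors c1@2 c4@2 c2@8 c3@11, authorship 14.....2..3..
Authorship (.=original, N=cursor N): 1 4 . . . . . 2 . . 3 . .
Index 3: author = original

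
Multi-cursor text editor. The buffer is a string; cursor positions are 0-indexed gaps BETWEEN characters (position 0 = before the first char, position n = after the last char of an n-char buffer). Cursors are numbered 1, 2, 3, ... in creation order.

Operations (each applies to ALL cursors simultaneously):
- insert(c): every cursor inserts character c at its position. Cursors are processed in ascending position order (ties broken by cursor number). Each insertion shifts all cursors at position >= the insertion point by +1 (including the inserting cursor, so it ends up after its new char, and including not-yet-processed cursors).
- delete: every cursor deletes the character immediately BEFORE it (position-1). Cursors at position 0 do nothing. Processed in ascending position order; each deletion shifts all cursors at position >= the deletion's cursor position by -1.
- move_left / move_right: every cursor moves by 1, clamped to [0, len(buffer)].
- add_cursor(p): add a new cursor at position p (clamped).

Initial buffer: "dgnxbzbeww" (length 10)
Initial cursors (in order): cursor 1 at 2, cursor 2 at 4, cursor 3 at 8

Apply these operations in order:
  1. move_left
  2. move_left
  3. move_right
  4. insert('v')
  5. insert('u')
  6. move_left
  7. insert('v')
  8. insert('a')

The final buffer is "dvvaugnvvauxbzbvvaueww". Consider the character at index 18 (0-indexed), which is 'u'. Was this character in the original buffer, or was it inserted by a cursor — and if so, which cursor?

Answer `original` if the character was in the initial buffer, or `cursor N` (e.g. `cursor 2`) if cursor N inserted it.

Answer: cursor 3

Derivation:
After op 1 (move_left): buffer="dgnxbzbeww" (len 10), cursors c1@1 c2@3 c3@7, authorship ..........
After op 2 (move_left): buffer="dgnxbzbeww" (len 10), cursors c1@0 c2@2 c3@6, authorship ..........
After op 3 (move_right): buffer="dgnxbzbeww" (len 10), cursors c1@1 c2@3 c3@7, authorship ..........
After op 4 (insert('v')): buffer="dvgnvxbzbveww" (len 13), cursors c1@2 c2@5 c3@10, authorship .1..2....3...
After op 5 (insert('u')): buffer="dvugnvuxbzbvueww" (len 16), cursors c1@3 c2@7 c3@13, authorship .11..22....33...
After op 6 (move_left): buffer="dvugnvuxbzbvueww" (len 16), cursors c1@2 c2@6 c3@12, authorship .11..22....33...
After op 7 (insert('v')): buffer="dvvugnvvuxbzbvvueww" (len 19), cursors c1@3 c2@8 c3@15, authorship .111..222....333...
After op 8 (insert('a')): buffer="dvvaugnvvauxbzbvvaueww" (len 22), cursors c1@4 c2@10 c3@18, authorship .1111..2222....3333...
Authorship (.=original, N=cursor N): . 1 1 1 1 . . 2 2 2 2 . . . . 3 3 3 3 . . .
Index 18: author = 3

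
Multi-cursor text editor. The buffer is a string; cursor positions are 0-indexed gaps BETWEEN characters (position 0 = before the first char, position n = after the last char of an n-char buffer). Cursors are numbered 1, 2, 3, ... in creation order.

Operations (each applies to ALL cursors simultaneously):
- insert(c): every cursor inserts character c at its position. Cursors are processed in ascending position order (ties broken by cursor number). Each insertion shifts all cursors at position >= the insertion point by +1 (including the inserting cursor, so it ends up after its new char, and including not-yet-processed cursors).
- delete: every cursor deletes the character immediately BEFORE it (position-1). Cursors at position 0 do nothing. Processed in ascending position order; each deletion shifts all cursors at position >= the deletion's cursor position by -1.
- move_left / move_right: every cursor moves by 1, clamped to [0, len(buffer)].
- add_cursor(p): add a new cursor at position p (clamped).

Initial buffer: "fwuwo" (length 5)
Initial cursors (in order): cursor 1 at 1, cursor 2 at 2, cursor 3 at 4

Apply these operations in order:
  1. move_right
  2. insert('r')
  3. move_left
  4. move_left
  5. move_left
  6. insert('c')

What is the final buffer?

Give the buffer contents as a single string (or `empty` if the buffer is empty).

After op 1 (move_right): buffer="fwuwo" (len 5), cursors c1@2 c2@3 c3@5, authorship .....
After op 2 (insert('r')): buffer="fwrurwor" (len 8), cursors c1@3 c2@5 c3@8, authorship ..1.2..3
After op 3 (move_left): buffer="fwrurwor" (len 8), cursors c1@2 c2@4 c3@7, authorship ..1.2..3
After op 4 (move_left): buffer="fwrurwor" (len 8), cursors c1@1 c2@3 c3@6, authorship ..1.2..3
After op 5 (move_left): buffer="fwrurwor" (len 8), cursors c1@0 c2@2 c3@5, authorship ..1.2..3
After op 6 (insert('c')): buffer="cfwcrurcwor" (len 11), cursors c1@1 c2@4 c3@8, authorship 1..21.23..3

Answer: cfwcrurcwor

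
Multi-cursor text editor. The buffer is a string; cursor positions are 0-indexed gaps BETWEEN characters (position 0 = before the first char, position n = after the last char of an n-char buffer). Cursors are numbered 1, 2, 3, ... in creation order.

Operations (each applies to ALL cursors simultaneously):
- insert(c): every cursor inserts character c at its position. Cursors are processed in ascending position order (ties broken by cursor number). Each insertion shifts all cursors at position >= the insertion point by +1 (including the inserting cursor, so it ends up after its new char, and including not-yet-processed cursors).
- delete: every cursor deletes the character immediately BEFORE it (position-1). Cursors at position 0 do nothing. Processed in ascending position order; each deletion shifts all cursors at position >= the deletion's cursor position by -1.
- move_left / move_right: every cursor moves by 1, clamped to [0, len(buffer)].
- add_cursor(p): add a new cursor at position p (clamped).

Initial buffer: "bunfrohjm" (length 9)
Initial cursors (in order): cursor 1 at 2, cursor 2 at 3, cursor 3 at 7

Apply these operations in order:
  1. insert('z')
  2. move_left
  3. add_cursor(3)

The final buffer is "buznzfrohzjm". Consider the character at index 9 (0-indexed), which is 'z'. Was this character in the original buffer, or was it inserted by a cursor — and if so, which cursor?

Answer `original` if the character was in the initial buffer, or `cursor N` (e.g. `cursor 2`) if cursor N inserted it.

After op 1 (insert('z')): buffer="buznzfrohzjm" (len 12), cursors c1@3 c2@5 c3@10, authorship ..1.2....3..
After op 2 (move_left): buffer="buznzfrohzjm" (len 12), cursors c1@2 c2@4 c3@9, authorship ..1.2....3..
After op 3 (add_cursor(3)): buffer="buznzfrohzjm" (len 12), cursors c1@2 c4@3 c2@4 c3@9, authorship ..1.2....3..
Authorship (.=original, N=cursor N): . . 1 . 2 . . . . 3 . .
Index 9: author = 3

Answer: cursor 3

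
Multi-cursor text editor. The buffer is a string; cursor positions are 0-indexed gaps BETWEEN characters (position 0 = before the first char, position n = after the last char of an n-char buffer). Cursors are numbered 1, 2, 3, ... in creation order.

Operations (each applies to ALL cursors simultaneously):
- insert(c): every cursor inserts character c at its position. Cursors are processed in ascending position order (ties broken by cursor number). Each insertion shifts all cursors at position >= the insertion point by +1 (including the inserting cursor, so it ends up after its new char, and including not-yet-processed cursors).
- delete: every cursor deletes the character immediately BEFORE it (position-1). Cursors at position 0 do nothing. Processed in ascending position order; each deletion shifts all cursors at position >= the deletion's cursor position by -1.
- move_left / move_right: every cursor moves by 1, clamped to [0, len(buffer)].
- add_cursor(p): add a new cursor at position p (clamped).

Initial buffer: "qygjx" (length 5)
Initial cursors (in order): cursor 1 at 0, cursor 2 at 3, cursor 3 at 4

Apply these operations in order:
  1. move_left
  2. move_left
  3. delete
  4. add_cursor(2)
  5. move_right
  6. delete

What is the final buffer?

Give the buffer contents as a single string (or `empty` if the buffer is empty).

After op 1 (move_left): buffer="qygjx" (len 5), cursors c1@0 c2@2 c3@3, authorship .....
After op 2 (move_left): buffer="qygjx" (len 5), cursors c1@0 c2@1 c3@2, authorship .....
After op 3 (delete): buffer="gjx" (len 3), cursors c1@0 c2@0 c3@0, authorship ...
After op 4 (add_cursor(2)): buffer="gjx" (len 3), cursors c1@0 c2@0 c3@0 c4@2, authorship ...
After op 5 (move_right): buffer="gjx" (len 3), cursors c1@1 c2@1 c3@1 c4@3, authorship ...
After op 6 (delete): buffer="j" (len 1), cursors c1@0 c2@0 c3@0 c4@1, authorship .

Answer: j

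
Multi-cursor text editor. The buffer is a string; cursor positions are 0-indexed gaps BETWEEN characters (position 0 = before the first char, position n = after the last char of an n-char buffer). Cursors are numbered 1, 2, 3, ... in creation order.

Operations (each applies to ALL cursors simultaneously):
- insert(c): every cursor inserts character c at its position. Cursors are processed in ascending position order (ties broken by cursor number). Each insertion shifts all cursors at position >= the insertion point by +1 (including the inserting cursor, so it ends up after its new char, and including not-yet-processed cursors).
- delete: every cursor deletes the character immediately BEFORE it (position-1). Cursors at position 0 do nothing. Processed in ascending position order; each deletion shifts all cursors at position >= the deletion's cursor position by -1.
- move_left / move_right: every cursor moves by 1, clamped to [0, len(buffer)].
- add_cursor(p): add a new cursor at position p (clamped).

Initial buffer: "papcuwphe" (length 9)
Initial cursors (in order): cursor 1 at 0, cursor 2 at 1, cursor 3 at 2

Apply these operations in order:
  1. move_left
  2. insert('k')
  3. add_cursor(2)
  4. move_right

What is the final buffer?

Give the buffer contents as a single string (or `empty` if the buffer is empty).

Answer: kkpkapcuwphe

Derivation:
After op 1 (move_left): buffer="papcuwphe" (len 9), cursors c1@0 c2@0 c3@1, authorship .........
After op 2 (insert('k')): buffer="kkpkapcuwphe" (len 12), cursors c1@2 c2@2 c3@4, authorship 12.3........
After op 3 (add_cursor(2)): buffer="kkpkapcuwphe" (len 12), cursors c1@2 c2@2 c4@2 c3@4, authorship 12.3........
After op 4 (move_right): buffer="kkpkapcuwphe" (len 12), cursors c1@3 c2@3 c4@3 c3@5, authorship 12.3........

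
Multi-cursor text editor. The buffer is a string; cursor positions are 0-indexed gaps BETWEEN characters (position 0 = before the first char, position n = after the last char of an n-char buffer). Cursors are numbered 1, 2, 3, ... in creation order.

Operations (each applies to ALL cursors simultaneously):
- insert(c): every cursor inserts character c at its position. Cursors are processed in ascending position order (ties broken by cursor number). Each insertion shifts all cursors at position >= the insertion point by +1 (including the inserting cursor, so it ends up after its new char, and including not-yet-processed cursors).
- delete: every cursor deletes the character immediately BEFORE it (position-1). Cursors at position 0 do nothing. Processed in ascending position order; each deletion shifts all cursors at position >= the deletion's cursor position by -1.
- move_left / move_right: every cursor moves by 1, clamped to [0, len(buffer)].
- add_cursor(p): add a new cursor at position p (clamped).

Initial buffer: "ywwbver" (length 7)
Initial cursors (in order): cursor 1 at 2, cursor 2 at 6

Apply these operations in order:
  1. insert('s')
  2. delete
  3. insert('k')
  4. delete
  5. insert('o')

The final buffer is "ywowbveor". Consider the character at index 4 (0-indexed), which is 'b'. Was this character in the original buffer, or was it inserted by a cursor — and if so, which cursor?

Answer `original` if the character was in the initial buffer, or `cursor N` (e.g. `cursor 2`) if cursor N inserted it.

After op 1 (insert('s')): buffer="ywswbvesr" (len 9), cursors c1@3 c2@8, authorship ..1....2.
After op 2 (delete): buffer="ywwbver" (len 7), cursors c1@2 c2@6, authorship .......
After op 3 (insert('k')): buffer="ywkwbvekr" (len 9), cursors c1@3 c2@8, authorship ..1....2.
After op 4 (delete): buffer="ywwbver" (len 7), cursors c1@2 c2@6, authorship .......
After op 5 (insert('o')): buffer="ywowbveor" (len 9), cursors c1@3 c2@8, authorship ..1....2.
Authorship (.=original, N=cursor N): . . 1 . . . . 2 .
Index 4: author = original

Answer: original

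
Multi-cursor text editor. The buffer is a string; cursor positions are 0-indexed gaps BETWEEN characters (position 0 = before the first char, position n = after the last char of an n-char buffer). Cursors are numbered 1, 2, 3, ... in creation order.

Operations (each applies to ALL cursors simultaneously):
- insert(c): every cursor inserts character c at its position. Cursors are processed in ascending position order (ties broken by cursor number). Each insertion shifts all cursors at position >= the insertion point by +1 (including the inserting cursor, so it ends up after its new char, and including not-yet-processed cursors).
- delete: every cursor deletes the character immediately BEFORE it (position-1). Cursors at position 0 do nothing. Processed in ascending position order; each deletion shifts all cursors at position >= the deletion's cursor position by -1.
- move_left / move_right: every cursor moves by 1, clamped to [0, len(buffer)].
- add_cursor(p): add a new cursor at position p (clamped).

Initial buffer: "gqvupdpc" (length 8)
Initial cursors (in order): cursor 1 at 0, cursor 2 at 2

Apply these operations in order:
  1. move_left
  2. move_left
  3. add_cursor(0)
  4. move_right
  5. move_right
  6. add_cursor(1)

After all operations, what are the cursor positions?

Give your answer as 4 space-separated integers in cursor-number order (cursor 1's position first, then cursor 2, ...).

After op 1 (move_left): buffer="gqvupdpc" (len 8), cursors c1@0 c2@1, authorship ........
After op 2 (move_left): buffer="gqvupdpc" (len 8), cursors c1@0 c2@0, authorship ........
After op 3 (add_cursor(0)): buffer="gqvupdpc" (len 8), cursors c1@0 c2@0 c3@0, authorship ........
After op 4 (move_right): buffer="gqvupdpc" (len 8), cursors c1@1 c2@1 c3@1, authorship ........
After op 5 (move_right): buffer="gqvupdpc" (len 8), cursors c1@2 c2@2 c3@2, authorship ........
After op 6 (add_cursor(1)): buffer="gqvupdpc" (len 8), cursors c4@1 c1@2 c2@2 c3@2, authorship ........

Answer: 2 2 2 1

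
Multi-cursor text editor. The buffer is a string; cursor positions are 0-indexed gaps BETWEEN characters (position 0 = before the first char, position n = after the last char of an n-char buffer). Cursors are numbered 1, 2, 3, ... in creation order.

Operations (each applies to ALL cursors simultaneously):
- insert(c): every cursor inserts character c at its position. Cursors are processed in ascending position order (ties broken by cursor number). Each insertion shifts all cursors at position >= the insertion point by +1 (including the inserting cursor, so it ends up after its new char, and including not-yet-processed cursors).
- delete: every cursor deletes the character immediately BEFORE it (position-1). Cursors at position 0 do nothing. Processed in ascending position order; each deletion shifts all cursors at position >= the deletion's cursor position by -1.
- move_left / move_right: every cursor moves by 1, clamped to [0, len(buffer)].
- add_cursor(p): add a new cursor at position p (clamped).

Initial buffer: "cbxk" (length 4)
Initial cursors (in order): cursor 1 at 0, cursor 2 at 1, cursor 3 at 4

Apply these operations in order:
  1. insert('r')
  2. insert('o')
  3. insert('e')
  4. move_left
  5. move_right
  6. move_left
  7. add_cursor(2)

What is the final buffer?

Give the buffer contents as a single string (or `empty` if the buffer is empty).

After op 1 (insert('r')): buffer="rcrbxkr" (len 7), cursors c1@1 c2@3 c3@7, authorship 1.2...3
After op 2 (insert('o')): buffer="rocrobxkro" (len 10), cursors c1@2 c2@5 c3@10, authorship 11.22...33
After op 3 (insert('e')): buffer="roecroebxkroe" (len 13), cursors c1@3 c2@7 c3@13, authorship 111.222...333
After op 4 (move_left): buffer="roecroebxkroe" (len 13), cursors c1@2 c2@6 c3@12, authorship 111.222...333
After op 5 (move_right): buffer="roecroebxkroe" (len 13), cursors c1@3 c2@7 c3@13, authorship 111.222...333
After op 6 (move_left): buffer="roecroebxkroe" (len 13), cursors c1@2 c2@6 c3@12, authorship 111.222...333
After op 7 (add_cursor(2)): buffer="roecroebxkroe" (len 13), cursors c1@2 c4@2 c2@6 c3@12, authorship 111.222...333

Answer: roecroebxkroe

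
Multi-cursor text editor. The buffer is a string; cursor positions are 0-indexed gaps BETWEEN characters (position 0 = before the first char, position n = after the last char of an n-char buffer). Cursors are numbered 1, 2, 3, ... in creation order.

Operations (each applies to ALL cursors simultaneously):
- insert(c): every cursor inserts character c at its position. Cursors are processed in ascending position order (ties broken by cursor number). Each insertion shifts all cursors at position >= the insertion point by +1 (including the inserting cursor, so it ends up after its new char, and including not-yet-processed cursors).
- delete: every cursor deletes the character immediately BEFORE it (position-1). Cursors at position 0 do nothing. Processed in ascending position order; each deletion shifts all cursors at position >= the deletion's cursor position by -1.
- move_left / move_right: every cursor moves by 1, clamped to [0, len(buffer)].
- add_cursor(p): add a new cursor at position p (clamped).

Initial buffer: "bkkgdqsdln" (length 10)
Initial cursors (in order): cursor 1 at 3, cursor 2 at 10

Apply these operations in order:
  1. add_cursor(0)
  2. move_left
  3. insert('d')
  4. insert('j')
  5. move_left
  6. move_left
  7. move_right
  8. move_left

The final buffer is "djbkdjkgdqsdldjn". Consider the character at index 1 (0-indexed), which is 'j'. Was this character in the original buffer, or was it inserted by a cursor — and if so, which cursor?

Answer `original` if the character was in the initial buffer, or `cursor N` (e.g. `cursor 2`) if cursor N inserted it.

Answer: cursor 3

Derivation:
After op 1 (add_cursor(0)): buffer="bkkgdqsdln" (len 10), cursors c3@0 c1@3 c2@10, authorship ..........
After op 2 (move_left): buffer="bkkgdqsdln" (len 10), cursors c3@0 c1@2 c2@9, authorship ..........
After op 3 (insert('d')): buffer="dbkdkgdqsdldn" (len 13), cursors c3@1 c1@4 c2@12, authorship 3..1.......2.
After op 4 (insert('j')): buffer="djbkdjkgdqsdldjn" (len 16), cursors c3@2 c1@6 c2@15, authorship 33..11.......22.
After op 5 (move_left): buffer="djbkdjkgdqsdldjn" (len 16), cursors c3@1 c1@5 c2@14, authorship 33..11.......22.
After op 6 (move_left): buffer="djbkdjkgdqsdldjn" (len 16), cursors c3@0 c1@4 c2@13, authorship 33..11.......22.
After op 7 (move_right): buffer="djbkdjkgdqsdldjn" (len 16), cursors c3@1 c1@5 c2@14, authorship 33..11.......22.
After op 8 (move_left): buffer="djbkdjkgdqsdldjn" (len 16), cursors c3@0 c1@4 c2@13, authorship 33..11.......22.
Authorship (.=original, N=cursor N): 3 3 . . 1 1 . . . . . . . 2 2 .
Index 1: author = 3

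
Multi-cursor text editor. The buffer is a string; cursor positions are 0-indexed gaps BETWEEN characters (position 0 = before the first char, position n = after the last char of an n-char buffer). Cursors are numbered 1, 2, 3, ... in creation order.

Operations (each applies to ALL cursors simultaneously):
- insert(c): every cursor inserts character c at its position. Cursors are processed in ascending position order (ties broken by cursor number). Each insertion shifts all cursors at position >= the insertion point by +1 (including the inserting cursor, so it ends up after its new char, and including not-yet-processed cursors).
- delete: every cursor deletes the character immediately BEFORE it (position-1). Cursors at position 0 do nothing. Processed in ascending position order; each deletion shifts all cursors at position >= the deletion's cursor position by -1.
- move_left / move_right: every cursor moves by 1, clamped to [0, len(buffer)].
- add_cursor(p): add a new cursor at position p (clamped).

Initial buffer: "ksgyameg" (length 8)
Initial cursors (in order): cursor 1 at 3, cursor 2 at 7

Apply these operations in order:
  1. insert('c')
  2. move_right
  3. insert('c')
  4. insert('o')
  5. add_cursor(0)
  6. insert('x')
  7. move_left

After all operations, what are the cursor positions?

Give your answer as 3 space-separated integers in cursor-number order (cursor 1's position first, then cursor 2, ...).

After op 1 (insert('c')): buffer="ksgcyamecg" (len 10), cursors c1@4 c2@9, authorship ...1....2.
After op 2 (move_right): buffer="ksgcyamecg" (len 10), cursors c1@5 c2@10, authorship ...1....2.
After op 3 (insert('c')): buffer="ksgcycamecgc" (len 12), cursors c1@6 c2@12, authorship ...1.1...2.2
After op 4 (insert('o')): buffer="ksgcycoamecgco" (len 14), cursors c1@7 c2@14, authorship ...1.11...2.22
After op 5 (add_cursor(0)): buffer="ksgcycoamecgco" (len 14), cursors c3@0 c1@7 c2@14, authorship ...1.11...2.22
After op 6 (insert('x')): buffer="xksgcycoxamecgcox" (len 17), cursors c3@1 c1@9 c2@17, authorship 3...1.111...2.222
After op 7 (move_left): buffer="xksgcycoxamecgcox" (len 17), cursors c3@0 c1@8 c2@16, authorship 3...1.111...2.222

Answer: 8 16 0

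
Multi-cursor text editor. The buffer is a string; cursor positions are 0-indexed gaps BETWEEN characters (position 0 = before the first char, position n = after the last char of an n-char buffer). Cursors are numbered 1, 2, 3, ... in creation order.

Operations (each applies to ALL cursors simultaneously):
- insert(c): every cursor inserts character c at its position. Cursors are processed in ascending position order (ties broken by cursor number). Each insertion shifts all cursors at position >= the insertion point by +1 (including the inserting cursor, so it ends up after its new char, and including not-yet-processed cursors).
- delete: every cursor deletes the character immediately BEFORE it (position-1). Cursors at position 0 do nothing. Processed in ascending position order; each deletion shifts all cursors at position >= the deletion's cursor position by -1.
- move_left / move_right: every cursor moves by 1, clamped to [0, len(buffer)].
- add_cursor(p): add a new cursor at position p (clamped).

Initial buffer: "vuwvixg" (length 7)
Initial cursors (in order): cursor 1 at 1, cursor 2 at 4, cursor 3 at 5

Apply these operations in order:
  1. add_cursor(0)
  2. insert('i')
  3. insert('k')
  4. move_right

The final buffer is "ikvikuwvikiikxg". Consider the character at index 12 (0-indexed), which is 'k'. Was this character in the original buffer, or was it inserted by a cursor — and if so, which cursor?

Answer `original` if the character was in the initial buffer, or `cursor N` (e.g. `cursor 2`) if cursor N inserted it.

After op 1 (add_cursor(0)): buffer="vuwvixg" (len 7), cursors c4@0 c1@1 c2@4 c3@5, authorship .......
After op 2 (insert('i')): buffer="iviuwviiixg" (len 11), cursors c4@1 c1@3 c2@7 c3@9, authorship 4.1...2.3..
After op 3 (insert('k')): buffer="ikvikuwvikiikxg" (len 15), cursors c4@2 c1@5 c2@10 c3@13, authorship 44.11...22.33..
After op 4 (move_right): buffer="ikvikuwvikiikxg" (len 15), cursors c4@3 c1@6 c2@11 c3@14, authorship 44.11...22.33..
Authorship (.=original, N=cursor N): 4 4 . 1 1 . . . 2 2 . 3 3 . .
Index 12: author = 3

Answer: cursor 3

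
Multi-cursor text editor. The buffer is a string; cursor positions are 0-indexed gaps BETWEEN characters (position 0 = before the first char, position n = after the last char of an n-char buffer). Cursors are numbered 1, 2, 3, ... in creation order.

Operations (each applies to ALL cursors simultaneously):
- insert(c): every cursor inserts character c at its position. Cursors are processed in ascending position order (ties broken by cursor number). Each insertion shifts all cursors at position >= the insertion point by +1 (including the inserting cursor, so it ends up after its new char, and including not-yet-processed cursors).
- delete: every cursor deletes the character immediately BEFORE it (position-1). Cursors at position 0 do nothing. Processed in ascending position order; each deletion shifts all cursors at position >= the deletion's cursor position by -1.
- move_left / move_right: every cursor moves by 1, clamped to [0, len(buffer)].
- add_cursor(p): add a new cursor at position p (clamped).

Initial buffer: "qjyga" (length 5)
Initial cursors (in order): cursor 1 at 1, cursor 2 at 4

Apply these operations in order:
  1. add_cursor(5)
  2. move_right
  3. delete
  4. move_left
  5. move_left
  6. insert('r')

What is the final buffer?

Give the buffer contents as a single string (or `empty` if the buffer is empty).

After op 1 (add_cursor(5)): buffer="qjyga" (len 5), cursors c1@1 c2@4 c3@5, authorship .....
After op 2 (move_right): buffer="qjyga" (len 5), cursors c1@2 c2@5 c3@5, authorship .....
After op 3 (delete): buffer="qy" (len 2), cursors c1@1 c2@2 c3@2, authorship ..
After op 4 (move_left): buffer="qy" (len 2), cursors c1@0 c2@1 c3@1, authorship ..
After op 5 (move_left): buffer="qy" (len 2), cursors c1@0 c2@0 c3@0, authorship ..
After op 6 (insert('r')): buffer="rrrqy" (len 5), cursors c1@3 c2@3 c3@3, authorship 123..

Answer: rrrqy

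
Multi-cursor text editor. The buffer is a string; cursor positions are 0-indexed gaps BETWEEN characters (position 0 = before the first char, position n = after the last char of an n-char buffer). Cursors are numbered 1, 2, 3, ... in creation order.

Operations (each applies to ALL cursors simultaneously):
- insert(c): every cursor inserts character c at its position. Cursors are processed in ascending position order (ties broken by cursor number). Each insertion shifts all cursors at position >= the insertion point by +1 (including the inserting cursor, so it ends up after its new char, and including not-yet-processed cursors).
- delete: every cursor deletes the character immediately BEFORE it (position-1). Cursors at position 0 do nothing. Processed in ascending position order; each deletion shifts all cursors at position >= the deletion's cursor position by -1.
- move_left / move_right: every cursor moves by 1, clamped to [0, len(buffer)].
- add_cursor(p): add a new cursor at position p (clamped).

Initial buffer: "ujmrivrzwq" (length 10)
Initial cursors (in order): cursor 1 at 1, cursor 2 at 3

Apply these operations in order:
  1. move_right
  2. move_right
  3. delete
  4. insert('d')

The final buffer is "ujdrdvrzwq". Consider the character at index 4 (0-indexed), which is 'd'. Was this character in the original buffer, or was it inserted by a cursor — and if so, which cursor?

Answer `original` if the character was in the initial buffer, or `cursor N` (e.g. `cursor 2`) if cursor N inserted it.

After op 1 (move_right): buffer="ujmrivrzwq" (len 10), cursors c1@2 c2@4, authorship ..........
After op 2 (move_right): buffer="ujmrivrzwq" (len 10), cursors c1@3 c2@5, authorship ..........
After op 3 (delete): buffer="ujrvrzwq" (len 8), cursors c1@2 c2@3, authorship ........
After op 4 (insert('d')): buffer="ujdrdvrzwq" (len 10), cursors c1@3 c2@5, authorship ..1.2.....
Authorship (.=original, N=cursor N): . . 1 . 2 . . . . .
Index 4: author = 2

Answer: cursor 2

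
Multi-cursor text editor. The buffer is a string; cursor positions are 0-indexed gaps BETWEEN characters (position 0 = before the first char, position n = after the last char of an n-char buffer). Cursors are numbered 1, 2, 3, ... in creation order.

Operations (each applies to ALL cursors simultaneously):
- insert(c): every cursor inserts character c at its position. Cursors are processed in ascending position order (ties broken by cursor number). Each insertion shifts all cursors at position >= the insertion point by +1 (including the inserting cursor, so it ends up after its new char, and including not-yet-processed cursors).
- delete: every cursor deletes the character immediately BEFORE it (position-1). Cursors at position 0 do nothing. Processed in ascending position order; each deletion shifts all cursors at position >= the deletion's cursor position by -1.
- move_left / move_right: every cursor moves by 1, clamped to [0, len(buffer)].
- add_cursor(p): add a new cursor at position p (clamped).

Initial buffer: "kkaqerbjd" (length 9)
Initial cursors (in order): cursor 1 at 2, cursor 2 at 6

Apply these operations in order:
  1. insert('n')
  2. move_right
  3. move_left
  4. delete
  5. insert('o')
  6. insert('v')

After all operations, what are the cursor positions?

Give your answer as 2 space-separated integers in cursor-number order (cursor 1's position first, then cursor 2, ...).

Answer: 4 10

Derivation:
After op 1 (insert('n')): buffer="kknaqernbjd" (len 11), cursors c1@3 c2@8, authorship ..1....2...
After op 2 (move_right): buffer="kknaqernbjd" (len 11), cursors c1@4 c2@9, authorship ..1....2...
After op 3 (move_left): buffer="kknaqernbjd" (len 11), cursors c1@3 c2@8, authorship ..1....2...
After op 4 (delete): buffer="kkaqerbjd" (len 9), cursors c1@2 c2@6, authorship .........
After op 5 (insert('o')): buffer="kkoaqerobjd" (len 11), cursors c1@3 c2@8, authorship ..1....2...
After op 6 (insert('v')): buffer="kkovaqerovbjd" (len 13), cursors c1@4 c2@10, authorship ..11....22...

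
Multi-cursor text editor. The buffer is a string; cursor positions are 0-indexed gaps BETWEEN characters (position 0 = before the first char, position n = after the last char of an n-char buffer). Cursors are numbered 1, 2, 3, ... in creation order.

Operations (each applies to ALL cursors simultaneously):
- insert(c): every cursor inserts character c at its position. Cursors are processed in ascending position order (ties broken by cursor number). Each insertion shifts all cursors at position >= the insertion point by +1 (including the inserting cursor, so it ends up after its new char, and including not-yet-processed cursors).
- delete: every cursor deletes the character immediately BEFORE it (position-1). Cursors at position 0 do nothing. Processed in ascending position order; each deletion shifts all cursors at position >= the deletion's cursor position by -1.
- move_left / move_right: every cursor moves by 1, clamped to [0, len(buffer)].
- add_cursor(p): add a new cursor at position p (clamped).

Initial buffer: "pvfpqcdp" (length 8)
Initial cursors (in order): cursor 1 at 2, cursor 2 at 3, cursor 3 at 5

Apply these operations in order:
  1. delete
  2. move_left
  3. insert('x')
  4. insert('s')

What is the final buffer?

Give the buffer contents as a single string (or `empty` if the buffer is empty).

After op 1 (delete): buffer="ppcdp" (len 5), cursors c1@1 c2@1 c3@2, authorship .....
After op 2 (move_left): buffer="ppcdp" (len 5), cursors c1@0 c2@0 c3@1, authorship .....
After op 3 (insert('x')): buffer="xxpxpcdp" (len 8), cursors c1@2 c2@2 c3@4, authorship 12.3....
After op 4 (insert('s')): buffer="xxsspxspcdp" (len 11), cursors c1@4 c2@4 c3@7, authorship 1212.33....

Answer: xxsspxspcdp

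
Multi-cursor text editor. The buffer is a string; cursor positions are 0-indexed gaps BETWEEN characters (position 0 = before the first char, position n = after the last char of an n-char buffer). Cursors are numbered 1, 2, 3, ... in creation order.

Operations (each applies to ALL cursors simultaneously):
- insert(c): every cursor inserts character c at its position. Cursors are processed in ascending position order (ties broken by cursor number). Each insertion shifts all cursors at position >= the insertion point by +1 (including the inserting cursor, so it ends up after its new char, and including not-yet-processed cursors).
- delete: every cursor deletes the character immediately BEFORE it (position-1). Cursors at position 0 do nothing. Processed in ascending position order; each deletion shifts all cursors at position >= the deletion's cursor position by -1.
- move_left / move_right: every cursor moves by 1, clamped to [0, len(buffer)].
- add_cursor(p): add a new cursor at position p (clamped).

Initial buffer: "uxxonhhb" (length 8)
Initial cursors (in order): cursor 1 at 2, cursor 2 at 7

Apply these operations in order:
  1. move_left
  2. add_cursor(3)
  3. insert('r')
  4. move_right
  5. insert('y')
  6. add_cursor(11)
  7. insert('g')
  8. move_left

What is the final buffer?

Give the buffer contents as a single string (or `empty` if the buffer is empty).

Answer: urxygxroygnhrghygb

Derivation:
After op 1 (move_left): buffer="uxxonhhb" (len 8), cursors c1@1 c2@6, authorship ........
After op 2 (add_cursor(3)): buffer="uxxonhhb" (len 8), cursors c1@1 c3@3 c2@6, authorship ........
After op 3 (insert('r')): buffer="urxxronhrhb" (len 11), cursors c1@2 c3@5 c2@9, authorship .1..3...2..
After op 4 (move_right): buffer="urxxronhrhb" (len 11), cursors c1@3 c3@6 c2@10, authorship .1..3...2..
After op 5 (insert('y')): buffer="urxyxroynhrhyb" (len 14), cursors c1@4 c3@8 c2@13, authorship .1.1.3.3..2.2.
After op 6 (add_cursor(11)): buffer="urxyxroynhrhyb" (len 14), cursors c1@4 c3@8 c4@11 c2@13, authorship .1.1.3.3..2.2.
After op 7 (insert('g')): buffer="urxygxroygnhrghygb" (len 18), cursors c1@5 c3@10 c4@14 c2@17, authorship .1.11.3.33..24.22.
After op 8 (move_left): buffer="urxygxroygnhrghygb" (len 18), cursors c1@4 c3@9 c4@13 c2@16, authorship .1.11.3.33..24.22.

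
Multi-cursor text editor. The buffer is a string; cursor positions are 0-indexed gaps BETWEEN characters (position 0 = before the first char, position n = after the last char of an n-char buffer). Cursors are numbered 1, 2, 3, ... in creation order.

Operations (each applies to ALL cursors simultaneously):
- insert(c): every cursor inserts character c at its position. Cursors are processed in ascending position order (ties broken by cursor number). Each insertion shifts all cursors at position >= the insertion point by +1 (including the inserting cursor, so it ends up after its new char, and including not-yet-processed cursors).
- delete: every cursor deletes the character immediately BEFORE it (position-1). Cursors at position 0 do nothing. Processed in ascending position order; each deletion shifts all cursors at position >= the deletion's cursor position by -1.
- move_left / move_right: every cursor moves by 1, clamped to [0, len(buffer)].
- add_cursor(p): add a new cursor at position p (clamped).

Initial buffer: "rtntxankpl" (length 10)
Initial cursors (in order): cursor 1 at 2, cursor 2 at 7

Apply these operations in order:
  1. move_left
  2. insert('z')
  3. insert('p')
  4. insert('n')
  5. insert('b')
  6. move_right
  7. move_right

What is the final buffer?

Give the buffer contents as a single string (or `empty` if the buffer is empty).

Answer: rzpnbtntxazpnbnkpl

Derivation:
After op 1 (move_left): buffer="rtntxankpl" (len 10), cursors c1@1 c2@6, authorship ..........
After op 2 (insert('z')): buffer="rztntxaznkpl" (len 12), cursors c1@2 c2@8, authorship .1.....2....
After op 3 (insert('p')): buffer="rzptntxazpnkpl" (len 14), cursors c1@3 c2@10, authorship .11.....22....
After op 4 (insert('n')): buffer="rzpntntxazpnnkpl" (len 16), cursors c1@4 c2@12, authorship .111.....222....
After op 5 (insert('b')): buffer="rzpnbtntxazpnbnkpl" (len 18), cursors c1@5 c2@14, authorship .1111.....2222....
After op 6 (move_right): buffer="rzpnbtntxazpnbnkpl" (len 18), cursors c1@6 c2@15, authorship .1111.....2222....
After op 7 (move_right): buffer="rzpnbtntxazpnbnkpl" (len 18), cursors c1@7 c2@16, authorship .1111.....2222....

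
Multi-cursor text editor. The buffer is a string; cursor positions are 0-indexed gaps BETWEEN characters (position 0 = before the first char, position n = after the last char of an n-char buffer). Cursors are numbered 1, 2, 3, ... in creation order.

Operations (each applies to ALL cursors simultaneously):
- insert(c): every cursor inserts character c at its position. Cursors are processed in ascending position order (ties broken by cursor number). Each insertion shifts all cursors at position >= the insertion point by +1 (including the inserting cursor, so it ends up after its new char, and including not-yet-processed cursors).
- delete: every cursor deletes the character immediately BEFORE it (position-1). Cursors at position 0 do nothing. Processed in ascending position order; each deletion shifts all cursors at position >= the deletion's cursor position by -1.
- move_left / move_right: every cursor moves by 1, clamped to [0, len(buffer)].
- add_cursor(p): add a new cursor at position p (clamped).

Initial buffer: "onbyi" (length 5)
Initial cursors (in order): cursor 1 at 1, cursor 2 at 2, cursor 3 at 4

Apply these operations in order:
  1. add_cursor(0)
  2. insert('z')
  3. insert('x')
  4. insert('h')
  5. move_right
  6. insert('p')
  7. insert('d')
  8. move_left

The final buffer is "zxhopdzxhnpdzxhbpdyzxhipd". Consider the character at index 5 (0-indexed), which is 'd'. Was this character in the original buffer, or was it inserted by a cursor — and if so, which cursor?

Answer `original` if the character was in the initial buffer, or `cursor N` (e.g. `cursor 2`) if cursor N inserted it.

Answer: cursor 4

Derivation:
After op 1 (add_cursor(0)): buffer="onbyi" (len 5), cursors c4@0 c1@1 c2@2 c3@4, authorship .....
After op 2 (insert('z')): buffer="zoznzbyzi" (len 9), cursors c4@1 c1@3 c2@5 c3@8, authorship 4.1.2..3.
After op 3 (insert('x')): buffer="zxozxnzxbyzxi" (len 13), cursors c4@2 c1@5 c2@8 c3@12, authorship 44.11.22..33.
After op 4 (insert('h')): buffer="zxhozxhnzxhbyzxhi" (len 17), cursors c4@3 c1@7 c2@11 c3@16, authorship 444.111.222..333.
After op 5 (move_right): buffer="zxhozxhnzxhbyzxhi" (len 17), cursors c4@4 c1@8 c2@12 c3@17, authorship 444.111.222..333.
After op 6 (insert('p')): buffer="zxhopzxhnpzxhbpyzxhip" (len 21), cursors c4@5 c1@10 c2@15 c3@21, authorship 444.4111.1222.2.333.3
After op 7 (insert('d')): buffer="zxhopdzxhnpdzxhbpdyzxhipd" (len 25), cursors c4@6 c1@12 c2@18 c3@25, authorship 444.44111.11222.22.333.33
After op 8 (move_left): buffer="zxhopdzxhnpdzxhbpdyzxhipd" (len 25), cursors c4@5 c1@11 c2@17 c3@24, authorship 444.44111.11222.22.333.33
Authorship (.=original, N=cursor N): 4 4 4 . 4 4 1 1 1 . 1 1 2 2 2 . 2 2 . 3 3 3 . 3 3
Index 5: author = 4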